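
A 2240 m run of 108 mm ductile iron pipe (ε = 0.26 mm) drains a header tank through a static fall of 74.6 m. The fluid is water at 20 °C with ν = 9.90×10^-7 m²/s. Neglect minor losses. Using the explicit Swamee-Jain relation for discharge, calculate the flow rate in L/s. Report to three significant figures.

Q ≈ 15.2 L/s

Swamee-Jain (Type II): Q = -0.965·√(gD⁵h_f/L)·ln[ε/(3.7D) + √(3.17ν²L/(gD³h_f))]
√(gD⁵h_f/L) = √(9.81·0.108⁵·74.6/2240) = 0.002191
ε/(3.7D) = 6.51×10^-4; √(3.17ν²L/(gD³h_f)) = 8.69×10^-5
Q = -0.965·0.002191·ln(7.375×10^-4) = 0.01525 m³/s
Check: V = 1.66 m/s, Re = 1.82×10^5, f = 0.02566, h_f = 75.2 m ≈ 74.6 m ✓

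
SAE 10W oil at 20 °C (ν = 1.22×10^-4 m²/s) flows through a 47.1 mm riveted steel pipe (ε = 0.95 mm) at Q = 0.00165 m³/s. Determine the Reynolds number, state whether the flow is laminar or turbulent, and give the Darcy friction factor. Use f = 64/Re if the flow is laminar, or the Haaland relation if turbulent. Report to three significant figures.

V = 4Q/(πD²) = 0.9470 m/s
Re = VD/ν = 0.9470·0.0471/1.22×10^-4 = 366
Re < 2300 → laminar → f = 64/Re = 0.1751

Re ≈ 366; laminar; f = 64/Re ≈ 0.175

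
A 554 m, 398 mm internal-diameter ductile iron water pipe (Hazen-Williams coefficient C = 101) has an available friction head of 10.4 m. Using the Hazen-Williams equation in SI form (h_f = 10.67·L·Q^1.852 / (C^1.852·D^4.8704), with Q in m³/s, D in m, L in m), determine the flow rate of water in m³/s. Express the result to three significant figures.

Q ≈ 0.292 m³/s

Rearranging: Q = [h_f·C^1.852·D^4.8704 / (10.67·L)]^(1/1.852)
Q = [10.4·101^1.852·0.398^4.8704 / (10.67·554)]^0.540 = 0.2915 m³/s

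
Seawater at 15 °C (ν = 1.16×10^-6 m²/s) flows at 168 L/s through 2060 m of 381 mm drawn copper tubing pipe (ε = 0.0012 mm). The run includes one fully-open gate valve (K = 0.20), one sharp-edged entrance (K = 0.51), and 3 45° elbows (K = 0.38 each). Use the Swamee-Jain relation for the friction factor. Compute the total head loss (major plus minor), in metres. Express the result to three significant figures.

H_L ≈ 8.11 m

V = 4Q/(πD²) = 1.474 m/s; V²/2g = 0.1107 m
Re = 4.84×10^5, ε/D = 3.15×10^-6 → f = 0.01322 (Swamee-Jain)
Major: h_f = f(L/D)·V²/2g = 0.01322·5407·0.1107 = 7.909 m
Minor: ΣK = 1.85; h_m = ΣK·V²/2g = 0.2047 m
Total H_L = 7.909 + 0.2047 = 8.114 m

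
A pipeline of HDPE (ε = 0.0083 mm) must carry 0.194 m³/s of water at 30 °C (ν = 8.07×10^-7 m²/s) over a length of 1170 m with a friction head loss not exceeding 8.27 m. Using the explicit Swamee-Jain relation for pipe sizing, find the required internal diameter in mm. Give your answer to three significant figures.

D ≈ 356 mm

Swamee-Jain (Type III): D = 0.66·[ε^1.25·(LQ²/(gh_f))^4.75 + ν·Q^9.4·(L/(gh_f))^5.2]^0.04
LQ²/(gh_f) = 0.5428; L/(gh_f) = 14.42
Term 1 = ε^1.25·(…)^4.75 = 2.44×10^-8; Term 2 = ν·Q^9.4·(…)^5.2 = 1.73×10^-7
D = 0.66·(2.44×10^-8 + 1.73×10^-7)^0.04 = 0.3560 m = 356 mm
Check: V = 1.95 m/s, Re = 8.60×10^5, f = 0.01241, h_f = 7.90 m ≈ 8.27 m ✓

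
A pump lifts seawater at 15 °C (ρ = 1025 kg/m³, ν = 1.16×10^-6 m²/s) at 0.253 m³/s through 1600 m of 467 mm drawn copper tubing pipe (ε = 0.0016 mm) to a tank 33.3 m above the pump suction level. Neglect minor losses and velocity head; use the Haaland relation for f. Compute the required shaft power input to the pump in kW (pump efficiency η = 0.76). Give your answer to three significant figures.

P_shaft ≈ 128 kW

V = 4Q/(πD²) = 1.477 m/s; Re = 5.95×10^5; ε/D = 3.43×10^-6; f = 0.01271
h_f = f(L/D)V²/2g = 4.842 m
Total head H = z + h_f = 33.3 + 4.842 = 38.14 m
P_hyd = ρgQH = 1025·9.81·0.253·38.14 = 97.03 kW
P_shaft = P_hyd/η = 97.03/0.76 = 127.7 kW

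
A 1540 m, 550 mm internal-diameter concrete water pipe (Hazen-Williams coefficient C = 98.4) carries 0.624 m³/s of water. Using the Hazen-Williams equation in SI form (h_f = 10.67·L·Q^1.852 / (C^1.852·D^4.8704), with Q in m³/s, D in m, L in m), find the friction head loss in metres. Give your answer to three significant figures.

h_f ≈ 25.7 m

h_f = 10.67·1540·0.624^1.852 / (98.4^1.852·0.550^4.8704) = 25.70 m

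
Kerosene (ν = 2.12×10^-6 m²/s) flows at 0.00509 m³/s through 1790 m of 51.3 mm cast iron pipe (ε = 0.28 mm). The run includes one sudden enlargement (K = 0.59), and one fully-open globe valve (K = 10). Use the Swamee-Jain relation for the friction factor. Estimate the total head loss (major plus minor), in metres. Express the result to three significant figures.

H_L ≈ 359 m

V = 4Q/(πD²) = 2.463 m/s; V²/2g = 0.3091 m
Re = 5.96×10^4, ε/D = 0.00546 → f = 0.03298 (Swamee-Jain)
Major: h_f = f(L/D)·V²/2g = 0.03298·34893·0.3091 = 355.7 m
Minor: ΣK = 10.6; h_m = ΣK·V²/2g = 3.273 m
Total H_L = 355.7 + 3.273 = 358.9 m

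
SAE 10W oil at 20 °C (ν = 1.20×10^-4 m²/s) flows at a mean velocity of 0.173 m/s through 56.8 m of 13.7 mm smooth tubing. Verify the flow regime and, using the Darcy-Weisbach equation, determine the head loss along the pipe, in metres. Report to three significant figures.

Re = VD/ν = 0.173·0.01370/1.20×10^-4 = 19.8 → laminar (Re < 2300)
f = 64/Re = 3.240
h_f = f(L/D)V²/(2g) = 3.240·(56.8/0.01370)·0.173²/(2·9.81) = 20.49 m

h_f ≈ 20.5 m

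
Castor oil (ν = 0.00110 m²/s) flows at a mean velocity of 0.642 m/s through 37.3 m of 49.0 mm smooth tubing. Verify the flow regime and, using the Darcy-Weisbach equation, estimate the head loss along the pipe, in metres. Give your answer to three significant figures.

h_f ≈ 35.8 m

Re = VD/ν = 0.642·0.04900/0.00110 = 28.6 → laminar (Re < 2300)
f = 64/Re = 2.238
h_f = f(L/D)V²/(2g) = 2.238·(37.3/0.04900)·0.642²/(2·9.81) = 35.79 m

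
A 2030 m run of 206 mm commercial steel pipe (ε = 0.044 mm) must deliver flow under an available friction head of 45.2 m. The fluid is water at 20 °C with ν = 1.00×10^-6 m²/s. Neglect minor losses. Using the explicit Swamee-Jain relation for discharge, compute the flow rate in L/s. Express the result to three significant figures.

Q ≈ 80.1 L/s

Swamee-Jain (Type II): Q = -0.965·√(gD⁵h_f/L)·ln[ε/(3.7D) + √(3.17ν²L/(gD³h_f))]
√(gD⁵h_f/L) = √(9.81·0.206⁵·45.2/2030) = 0.009002
ε/(3.7D) = 5.77×10^-5; √(3.17ν²L/(gD³h_f)) = 4.07×10^-5
Q = -0.965·0.009002·ln(9.847×10^-5) = 0.08014 m³/s
Check: V = 2.40 m/s, Re = 4.95×10^5, f = 0.01565, h_f = 45.4 m ≈ 45.2 m ✓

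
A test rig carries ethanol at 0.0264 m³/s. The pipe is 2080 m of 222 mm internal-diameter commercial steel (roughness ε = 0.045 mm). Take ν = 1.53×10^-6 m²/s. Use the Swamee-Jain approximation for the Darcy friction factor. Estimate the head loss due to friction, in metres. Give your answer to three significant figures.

V = 4Q/(πD²) = 4·0.0264/(π·0.222²) = 0.6820 m/s
Re = VD/ν = 0.6820·0.222/1.53×10^-6 = 9.90×10^4 → turbulent
ε/D = 0.045/222 = 2.03×10^-4
Swamee-Jain: f = 0.01904
h_f = f(L/D)V²/(2g) = 0.01904·(2080/0.222)·0.6820²/(2·9.81) = 4.230 m

h_f ≈ 4.23 m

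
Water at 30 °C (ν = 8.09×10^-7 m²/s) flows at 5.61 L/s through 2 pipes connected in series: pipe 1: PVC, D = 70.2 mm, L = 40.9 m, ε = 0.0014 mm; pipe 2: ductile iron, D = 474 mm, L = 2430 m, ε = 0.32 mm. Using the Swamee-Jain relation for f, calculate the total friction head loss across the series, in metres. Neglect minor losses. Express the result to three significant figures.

H ≈ 1.08 m

Pipe 1: V = 1.449 m/s, Re = 1.26×10^5, ε/D = 1.99×10^-5, f = 0.01718, h_1 = f(L/D)V²/2g = 1.072 m
Pipe 2: V = 0.03179 m/s, Re = 1.86×10^4, ε/D = 6.75×10^-4, f = 0.02783, h_2 = f(L/D)V²/2g = 0.007349 m
Series → Q common, losses add: H = Σh = 1.079 m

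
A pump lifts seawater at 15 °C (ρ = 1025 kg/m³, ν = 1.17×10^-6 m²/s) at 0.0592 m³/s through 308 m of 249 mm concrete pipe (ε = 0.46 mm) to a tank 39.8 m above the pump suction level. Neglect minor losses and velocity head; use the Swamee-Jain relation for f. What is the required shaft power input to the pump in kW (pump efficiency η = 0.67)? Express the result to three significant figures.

P_shaft ≈ 37.3 kW

V = 4Q/(πD²) = 1.216 m/s; Re = 2.59×10^5; ε/D = 0.00185; f = 0.02383
h_f = f(L/D)V²/2g = 2.220 m
Total head H = z + h_f = 39.8 + 2.220 = 42.02 m
P_hyd = ρgQH = 1025·9.81·0.0592·42.02 = 25.01 kW
P_shaft = P_hyd/η = 25.01/0.67 = 37.33 kW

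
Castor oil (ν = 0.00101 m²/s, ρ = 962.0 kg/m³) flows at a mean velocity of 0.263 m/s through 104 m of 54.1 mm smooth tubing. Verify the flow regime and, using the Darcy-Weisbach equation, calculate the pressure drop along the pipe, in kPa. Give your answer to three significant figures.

Re = VD/ν = 0.263·0.05410/0.00101 = 14.1 → laminar (Re < 2300)
f = 64/Re = 4.543
h_f = f(L/D)V²/(2g) = 4.543·(104/0.05410)·0.263²/(2·9.81) = 30.79 m
Δp = ρg·h_f = 962.0·9.81·30.79 = 290.6 kPa

Δp ≈ 291 kPa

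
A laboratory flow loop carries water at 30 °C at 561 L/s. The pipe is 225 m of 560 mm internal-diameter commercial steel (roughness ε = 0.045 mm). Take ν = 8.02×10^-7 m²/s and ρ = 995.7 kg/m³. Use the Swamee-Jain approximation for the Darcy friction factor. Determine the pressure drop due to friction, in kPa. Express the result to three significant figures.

Δp ≈ 13.2 kPa

V = 4Q/(πD²) = 4·0.561/(π·0.560²) = 2.278 m/s
Re = VD/ν = 2.278·0.560/8.02×10^-7 = 1.59×10^6 → turbulent
ε/D = 0.045/560 = 8.04×10^-5
Swamee-Jain: f = 0.01271
h_f = f(L/D)V²/(2g) = 0.01271·(225/0.560)·2.278²/(2·9.81) = 1.351 m
Δp = ρg·h_f = 995.7·9.81·1.351 = 13.19 kPa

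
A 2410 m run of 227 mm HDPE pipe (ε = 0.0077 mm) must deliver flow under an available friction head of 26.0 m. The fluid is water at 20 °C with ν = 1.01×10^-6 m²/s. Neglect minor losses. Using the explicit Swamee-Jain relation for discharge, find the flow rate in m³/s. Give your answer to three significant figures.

Q ≈ 0.0749 m³/s

Swamee-Jain (Type II): Q = -0.965·√(gD⁵h_f/L)·ln[ε/(3.7D) + √(3.17ν²L/(gD³h_f))]
√(gD⁵h_f/L) = √(9.81·0.227⁵·26.0/2410) = 0.007987
ε/(3.7D) = 9.17×10^-6; √(3.17ν²L/(gD³h_f)) = 5.11×10^-5
Q = -0.965·0.007987·ln(6.028×10^-5) = 0.07489 m³/s
Check: V = 1.85 m/s, Re = 4.16×10^5, f = 0.01400, h_f = 25.9 m ≈ 26.0 m ✓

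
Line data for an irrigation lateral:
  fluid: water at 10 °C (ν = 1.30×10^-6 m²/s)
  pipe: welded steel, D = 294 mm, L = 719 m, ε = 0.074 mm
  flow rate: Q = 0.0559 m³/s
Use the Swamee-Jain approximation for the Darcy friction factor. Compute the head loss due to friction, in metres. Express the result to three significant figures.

h_f ≈ 1.49 m

V = 4Q/(πD²) = 4·0.0559/(π·0.294²) = 0.8234 m/s
Re = VD/ν = 0.8234·0.294/1.30×10^-6 = 1.86×10^5 → turbulent
ε/D = 0.074/294 = 2.52×10^-4
Swamee-Jain: f = 0.01764
h_f = f(L/D)V²/(2g) = 0.01764·(719/0.294)·0.8234²/(2·9.81) = 1.490 m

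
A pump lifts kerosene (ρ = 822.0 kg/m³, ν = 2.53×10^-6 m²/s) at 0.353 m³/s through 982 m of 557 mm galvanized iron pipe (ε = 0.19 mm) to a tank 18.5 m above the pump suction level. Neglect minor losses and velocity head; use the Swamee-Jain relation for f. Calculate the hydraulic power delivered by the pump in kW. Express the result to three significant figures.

P_hyd ≈ 61.9 kW

V = 4Q/(πD²) = 1.449 m/s; Re = 3.19×10^5; ε/D = 3.41×10^-4; f = 0.01725
h_f = f(L/D)V²/2g = 3.254 m
Total head H = z + h_f = 18.5 + 3.254 = 21.75 m
P_hyd = ρgQH = 822.0·9.81·0.353·21.75 = 61.92 kW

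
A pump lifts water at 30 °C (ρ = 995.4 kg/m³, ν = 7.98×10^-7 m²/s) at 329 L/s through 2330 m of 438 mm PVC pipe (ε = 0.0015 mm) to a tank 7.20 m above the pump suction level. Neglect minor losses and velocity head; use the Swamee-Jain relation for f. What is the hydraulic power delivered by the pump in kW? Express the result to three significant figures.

V = 4Q/(πD²) = 2.184 m/s; Re = 1.20×10^6; ε/D = 3.42×10^-6; f = 0.01136
h_f = f(L/D)V²/2g = 14.68 m
Total head H = z + h_f = 7.20 + 14.68 = 21.88 m
P_hyd = ρgQH = 995.4·9.81·0.329·21.88 = 70.30 kW

P_hyd ≈ 70.3 kW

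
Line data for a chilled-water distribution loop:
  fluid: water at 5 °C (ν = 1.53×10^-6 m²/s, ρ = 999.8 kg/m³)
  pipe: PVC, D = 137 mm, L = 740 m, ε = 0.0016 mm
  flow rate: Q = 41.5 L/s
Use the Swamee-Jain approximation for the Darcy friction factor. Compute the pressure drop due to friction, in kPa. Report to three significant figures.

V = 4Q/(πD²) = 4·0.0415/(π·0.137²) = 2.815 m/s
Re = VD/ν = 2.815·0.137/1.53×10^-6 = 2.52×10^5 → turbulent
ε/D = 0.0016/137 = 1.17×10^-5
Swamee-Jain: f = 0.01498
h_f = f(L/D)V²/(2g) = 0.01498·(740/0.137)·2.815²/(2·9.81) = 32.68 m
Δp = ρg·h_f = 999.8·9.81·32.68 = 320.5 kPa

Δp ≈ 321 kPa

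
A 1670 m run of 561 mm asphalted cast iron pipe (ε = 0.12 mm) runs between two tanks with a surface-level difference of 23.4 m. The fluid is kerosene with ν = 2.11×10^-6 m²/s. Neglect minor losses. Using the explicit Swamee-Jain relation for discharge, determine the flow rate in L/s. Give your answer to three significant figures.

Swamee-Jain (Type II): Q = -0.965·√(gD⁵h_f/L)·ln[ε/(3.7D) + √(3.17ν²L/(gD³h_f))]
√(gD⁵h_f/L) = √(9.81·0.561⁵·23.4/1670) = 0.08740
ε/(3.7D) = 5.78×10^-5; √(3.17ν²L/(gD³h_f)) = 2.41×10^-5
Q = -0.965·0.08740·ln(8.193×10^-5) = 0.7936 m³/s
Check: V = 3.21 m/s, Re = 8.54×10^5, f = 0.01506, h_f = 23.5 m ≈ 23.4 m ✓

Q ≈ 794 L/s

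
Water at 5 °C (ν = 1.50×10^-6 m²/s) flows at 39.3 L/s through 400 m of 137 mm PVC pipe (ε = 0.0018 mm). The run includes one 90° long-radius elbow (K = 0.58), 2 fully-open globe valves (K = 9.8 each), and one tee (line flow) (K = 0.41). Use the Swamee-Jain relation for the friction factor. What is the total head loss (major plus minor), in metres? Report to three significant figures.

V = 4Q/(πD²) = 2.666 m/s; V²/2g = 0.3623 m
Re = 2.43×10^5, ε/D = 1.31×10^-5 → f = 0.01509 (Swamee-Jain)
Major: h_f = f(L/D)·V²/2g = 0.01509·2920·0.3623 = 15.96 m
Minor: ΣK = 20.6; h_m = ΣK·V²/2g = 7.459 m
Total H_L = 15.96 + 7.459 = 23.42 m

H_L ≈ 23.4 m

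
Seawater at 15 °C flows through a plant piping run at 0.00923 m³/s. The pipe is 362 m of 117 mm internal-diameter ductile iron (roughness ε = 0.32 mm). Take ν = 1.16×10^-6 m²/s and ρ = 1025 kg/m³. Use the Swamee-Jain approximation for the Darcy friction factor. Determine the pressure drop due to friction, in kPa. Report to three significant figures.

V = 4Q/(πD²) = 4·0.00923/(π·0.117²) = 0.8585 m/s
Re = VD/ν = 0.8585·0.117/1.16×10^-6 = 8.66×10^4 → turbulent
ε/D = 0.32/117 = 0.00274
Swamee-Jain: f = 0.02734
h_f = f(L/D)V²/(2g) = 0.02734·(362/0.117)·0.8585²/(2·9.81) = 3.177 m
Δp = ρg·h_f = 1025·9.81·3.177 = 31.95 kPa

Δp ≈ 31.9 kPa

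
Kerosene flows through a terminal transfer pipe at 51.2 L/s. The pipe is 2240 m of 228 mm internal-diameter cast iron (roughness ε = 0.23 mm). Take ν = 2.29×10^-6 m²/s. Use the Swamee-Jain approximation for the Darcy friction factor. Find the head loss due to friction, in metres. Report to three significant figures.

h_f ≈ 17.3 m

V = 4Q/(πD²) = 4·0.0512/(π·0.228²) = 1.254 m/s
Re = VD/ν = 1.254·0.228/2.29×10^-6 = 1.25×10^5 → turbulent
ε/D = 0.23/228 = 0.00101
Swamee-Jain: f = 0.02194
h_f = f(L/D)V²/(2g) = 0.02194·(2240/0.228)·1.254²/(2·9.81) = 17.28 m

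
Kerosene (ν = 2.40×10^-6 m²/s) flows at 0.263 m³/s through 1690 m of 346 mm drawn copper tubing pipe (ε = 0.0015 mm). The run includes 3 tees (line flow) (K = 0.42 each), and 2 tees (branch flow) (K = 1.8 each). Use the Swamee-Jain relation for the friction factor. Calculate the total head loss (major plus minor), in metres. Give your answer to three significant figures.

V = 4Q/(πD²) = 2.797 m/s; V²/2g = 0.3988 m
Re = 4.03×10^5, ε/D = 4.34×10^-6 → f = 0.01367 (Swamee-Jain)
Major: h_f = f(L/D)·V²/2g = 0.01367·4884·0.3988 = 26.63 m
Minor: ΣK = 4.86; h_m = ΣK·V²/2g = 1.938 m
Total H_L = 26.63 + 1.938 = 28.57 m

H_L ≈ 28.6 m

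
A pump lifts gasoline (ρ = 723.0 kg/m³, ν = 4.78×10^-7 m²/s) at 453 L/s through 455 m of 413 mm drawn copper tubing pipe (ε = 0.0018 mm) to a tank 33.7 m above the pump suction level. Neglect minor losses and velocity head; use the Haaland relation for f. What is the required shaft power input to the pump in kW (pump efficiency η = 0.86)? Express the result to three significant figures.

P_shaft ≈ 150 kW

V = 4Q/(πD²) = 3.381 m/s; Re = 2.92×10^6; ε/D = 4.36×10^-6; f = 0.009909
h_f = f(L/D)V²/2g = 6.362 m
Total head H = z + h_f = 33.7 + 6.362 = 40.06 m
P_hyd = ρgQH = 723.0·9.81·0.453·40.06 = 128.7 kW
P_shaft = P_hyd/η = 128.7/0.86 = 149.7 kW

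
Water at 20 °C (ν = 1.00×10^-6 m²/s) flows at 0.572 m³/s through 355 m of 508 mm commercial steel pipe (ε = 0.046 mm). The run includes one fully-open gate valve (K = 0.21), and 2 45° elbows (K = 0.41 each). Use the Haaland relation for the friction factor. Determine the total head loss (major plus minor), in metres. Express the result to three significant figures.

V = 4Q/(πD²) = 2.822 m/s; V²/2g = 0.4059 m
Re = 1.43×10^6, ε/D = 9.06×10^-5 → f = 0.01282 (Haaland)
Major: h_f = f(L/D)·V²/2g = 0.01282·698.8·0.4059 = 3.638 m
Minor: ΣK = 1.03; h_m = ΣK·V²/2g = 0.4181 m
Total H_L = 3.638 + 0.4181 = 4.056 m

H_L ≈ 4.06 m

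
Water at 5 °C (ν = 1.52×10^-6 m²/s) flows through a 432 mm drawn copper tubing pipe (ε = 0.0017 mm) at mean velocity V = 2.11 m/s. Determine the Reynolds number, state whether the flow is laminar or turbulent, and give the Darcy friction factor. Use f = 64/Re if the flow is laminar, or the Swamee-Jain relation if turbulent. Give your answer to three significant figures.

Re ≈ 6.00×10^5; turbulent; f ≈ 0.0127

Re = VD/ν = 2.110·0.432/1.52×10^-6 = 6.00×10^5
Re > 4000 → turbulent; ε/D = 3.94×10^-6
Swamee-Jain: f = 0.01275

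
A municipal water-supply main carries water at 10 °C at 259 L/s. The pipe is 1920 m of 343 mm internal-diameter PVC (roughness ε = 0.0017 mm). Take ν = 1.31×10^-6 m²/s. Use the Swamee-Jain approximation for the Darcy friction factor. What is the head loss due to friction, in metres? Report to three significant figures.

V = 4Q/(πD²) = 4·0.259/(π·0.343²) = 2.803 m/s
Re = VD/ν = 2.803·0.343/1.31×10^-6 = 7.34×10^5 → turbulent
ε/D = 0.0017/343 = 4.96×10^-6
Swamee-Jain: f = 0.01234
h_f = f(L/D)V²/(2g) = 0.01234·(1920/0.343)·2.803²/(2·9.81) = 27.66 m

h_f ≈ 27.7 m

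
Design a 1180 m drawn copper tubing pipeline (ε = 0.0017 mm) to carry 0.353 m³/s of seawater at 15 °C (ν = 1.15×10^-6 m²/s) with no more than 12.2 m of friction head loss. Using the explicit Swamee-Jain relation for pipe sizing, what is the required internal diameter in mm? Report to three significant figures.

D ≈ 416 mm

Swamee-Jain (Type III): D = 0.66·[ε^1.25·(LQ²/(gh_f))^4.75 + ν·Q^9.4·(L/(gh_f))^5.2]^0.04
LQ²/(gh_f) = 1.229; L/(gh_f) = 9.859
Term 1 = ε^1.25·(…)^4.75 = 1.63×10^-7; Term 2 = ν·Q^9.4·(…)^5.2 = 9.50×10^-6
D = 0.66·(1.63×10^-7 + 9.50×10^-6)^0.04 = 0.4159 m = 416 mm
Check: V = 2.60 m/s, Re = 9.40×10^5, f = 0.01183, h_f = 11.6 m ≈ 12.2 m ✓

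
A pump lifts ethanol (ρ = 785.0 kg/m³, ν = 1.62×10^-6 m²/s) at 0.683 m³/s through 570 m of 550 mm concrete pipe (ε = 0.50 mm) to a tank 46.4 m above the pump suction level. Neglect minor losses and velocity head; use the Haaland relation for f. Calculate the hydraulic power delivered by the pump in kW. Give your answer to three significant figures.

V = 4Q/(πD²) = 2.875 m/s; Re = 9.76×10^5; ε/D = 9.09×10^-4; f = 0.01952
h_f = f(L/D)V²/2g = 8.521 m
Total head H = z + h_f = 46.4 + 8.521 = 54.92 m
P_hyd = ρgQH = 785.0·9.81·0.683·54.92 = 288.9 kW

P_hyd ≈ 289 kW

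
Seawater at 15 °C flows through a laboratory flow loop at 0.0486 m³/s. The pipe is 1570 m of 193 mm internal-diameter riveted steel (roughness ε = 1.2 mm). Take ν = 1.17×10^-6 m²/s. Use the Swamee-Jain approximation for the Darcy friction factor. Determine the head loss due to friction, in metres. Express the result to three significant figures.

V = 4Q/(πD²) = 4·0.0486/(π·0.193²) = 1.661 m/s
Re = VD/ν = 1.661·0.193/1.17×10^-6 = 2.74×10^5 → turbulent
ε/D = 1.2/193 = 0.00622
Swamee-Jain: f = 0.03291
h_f = f(L/D)V²/(2g) = 0.03291·(1570/0.193)·1.661²/(2·9.81) = 37.66 m

h_f ≈ 37.7 m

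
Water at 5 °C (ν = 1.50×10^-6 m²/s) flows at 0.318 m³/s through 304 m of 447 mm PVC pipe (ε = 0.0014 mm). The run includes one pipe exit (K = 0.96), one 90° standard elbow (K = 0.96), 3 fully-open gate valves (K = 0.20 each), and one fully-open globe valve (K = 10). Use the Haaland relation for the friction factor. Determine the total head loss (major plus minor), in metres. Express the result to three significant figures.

H_L ≈ 4.42 m

V = 4Q/(πD²) = 2.026 m/s; V²/2g = 0.2093 m
Re = 6.04×10^5, ε/D = 3.13×10^-6 → f = 0.01267 (Haaland)
Major: h_f = f(L/D)·V²/2g = 0.01267·680.1·0.2093 = 1.804 m
Minor: ΣK = 12.5; h_m = ΣK·V²/2g = 2.620 m
Total H_L = 1.804 + 2.620 = 4.424 m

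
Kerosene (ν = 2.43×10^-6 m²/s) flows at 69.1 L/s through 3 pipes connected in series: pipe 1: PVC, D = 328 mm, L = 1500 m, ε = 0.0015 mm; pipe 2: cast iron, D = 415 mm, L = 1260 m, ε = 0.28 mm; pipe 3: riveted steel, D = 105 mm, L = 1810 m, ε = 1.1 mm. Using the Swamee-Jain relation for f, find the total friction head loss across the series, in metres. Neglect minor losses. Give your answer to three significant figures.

Pipe 1: V = 0.8178 m/s, Re = 1.10×10^5, ε/D = 4.57×10^-6, f = 0.01753, h_1 = f(L/D)V²/2g = 2.733 m
Pipe 2: V = 0.5108 m/s, Re = 8.72×10^4, ε/D = 6.75×10^-4, f = 0.02148, h_2 = f(L/D)V²/2g = 0.8674 m
Pipe 3: V = 7.980 m/s, Re = 3.45×10^5, ε/D = 0.0105, f = 0.03878, h_3 = f(L/D)V²/2g = 2170 m
Series → Q common, losses add: H = Σh = 2173 m

H ≈ 2170 m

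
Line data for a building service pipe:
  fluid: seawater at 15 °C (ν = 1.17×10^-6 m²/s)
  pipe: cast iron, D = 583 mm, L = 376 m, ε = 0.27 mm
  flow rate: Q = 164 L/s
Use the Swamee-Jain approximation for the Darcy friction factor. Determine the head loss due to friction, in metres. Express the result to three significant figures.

V = 4Q/(πD²) = 4·0.164/(π·0.583²) = 0.6144 m/s
Re = VD/ν = 0.6144·0.583/1.17×10^-6 = 3.06×10^5 → turbulent
ε/D = 0.27/583 = 4.63×10^-4
Swamee-Jain: f = 0.01809
h_f = f(L/D)V²/(2g) = 0.01809·(376/0.583)·0.6144²/(2·9.81) = 0.2244 m

h_f ≈ 0.224 m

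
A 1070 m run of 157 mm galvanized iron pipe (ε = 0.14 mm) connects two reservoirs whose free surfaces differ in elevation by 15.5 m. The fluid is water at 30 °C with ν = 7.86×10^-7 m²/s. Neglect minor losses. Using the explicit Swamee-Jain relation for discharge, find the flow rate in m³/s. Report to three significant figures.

Q ≈ 0.0288 m³/s

Swamee-Jain (Type II): Q = -0.965·√(gD⁵h_f/L)·ln[ε/(3.7D) + √(3.17ν²L/(gD³h_f))]
√(gD⁵h_f/L) = √(9.81·0.157⁵·15.5/1070) = 0.003682
ε/(3.7D) = 2.41×10^-4; √(3.17ν²L/(gD³h_f)) = 5.97×10^-5
Q = -0.965·0.003682·ln(3.007×10^-4) = 0.02881 m³/s
Check: V = 1.49 m/s, Re = 2.97×10^5, f = 0.02029, h_f = 15.6 m ≈ 15.5 m ✓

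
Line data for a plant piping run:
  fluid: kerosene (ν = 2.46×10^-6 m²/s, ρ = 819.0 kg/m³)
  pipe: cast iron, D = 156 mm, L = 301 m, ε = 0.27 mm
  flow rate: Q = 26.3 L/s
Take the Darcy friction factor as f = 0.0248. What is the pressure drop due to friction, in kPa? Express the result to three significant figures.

V = 4Q/(πD²) = 4·0.0263/(π·0.156²) = 1.376 m/s
h_f = f(L/D)V²/(2g) = 0.02480·(301/0.156)·1.376²/(2·9.81) = 4.618 m
Δp = ρg·h_f = 819.0·9.81·4.618 = 37.10 kPa

Δp ≈ 37.1 kPa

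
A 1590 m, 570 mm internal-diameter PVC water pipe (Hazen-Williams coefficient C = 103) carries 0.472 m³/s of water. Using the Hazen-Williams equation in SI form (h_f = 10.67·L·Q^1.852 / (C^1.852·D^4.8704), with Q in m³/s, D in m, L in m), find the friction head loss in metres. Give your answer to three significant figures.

h_f = 10.67·1590·0.472^1.852 / (103^1.852·0.570^4.8704) = 12.22 m

h_f ≈ 12.2 m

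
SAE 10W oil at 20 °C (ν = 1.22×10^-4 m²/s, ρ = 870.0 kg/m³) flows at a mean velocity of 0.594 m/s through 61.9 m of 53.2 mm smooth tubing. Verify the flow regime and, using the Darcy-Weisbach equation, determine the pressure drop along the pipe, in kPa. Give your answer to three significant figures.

Re = VD/ν = 0.594·0.05320/1.22×10^-4 = 259 → laminar (Re < 2300)
f = 64/Re = 0.2471
h_f = f(L/D)V²/(2g) = 0.2471·(61.9/0.05320)·0.594²/(2·9.81) = 5.170 m
Δp = ρg·h_f = 870.0·9.81·5.170 = 44.12 kPa

Δp ≈ 44.1 kPa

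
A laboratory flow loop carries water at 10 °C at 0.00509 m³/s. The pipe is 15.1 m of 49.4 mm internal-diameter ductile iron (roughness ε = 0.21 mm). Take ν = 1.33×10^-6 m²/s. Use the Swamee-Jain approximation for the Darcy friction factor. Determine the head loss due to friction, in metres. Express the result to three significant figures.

V = 4Q/(πD²) = 4·0.00509/(π·0.0494²) = 2.656 m/s
Re = VD/ν = 2.656·0.0494/1.33×10^-6 = 9.86×10^4 → turbulent
ε/D = 0.21/49.4 = 0.00425
Swamee-Jain: f = 0.03024
h_f = f(L/D)V²/(2g) = 0.03024·(15.1/0.0494)·2.656²/(2·9.81) = 3.323 m

h_f ≈ 3.32 m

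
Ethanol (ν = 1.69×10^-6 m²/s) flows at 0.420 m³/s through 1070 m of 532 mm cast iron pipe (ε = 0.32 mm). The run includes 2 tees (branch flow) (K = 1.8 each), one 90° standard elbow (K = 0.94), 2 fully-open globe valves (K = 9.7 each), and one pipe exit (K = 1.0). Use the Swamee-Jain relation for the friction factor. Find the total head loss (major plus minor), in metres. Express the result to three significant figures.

V = 4Q/(πD²) = 1.889 m/s; V²/2g = 0.1820 m
Re = 5.95×10^5, ε/D = 6.02×10^-4 → f = 0.01825 (Swamee-Jain)
Major: h_f = f(L/D)·V²/2g = 0.01825·2011·0.1820 = 6.679 m
Minor: ΣK = 24.9; h_m = ΣK·V²/2g = 4.538 m
Total H_L = 6.679 + 4.538 = 11.22 m

H_L ≈ 11.2 m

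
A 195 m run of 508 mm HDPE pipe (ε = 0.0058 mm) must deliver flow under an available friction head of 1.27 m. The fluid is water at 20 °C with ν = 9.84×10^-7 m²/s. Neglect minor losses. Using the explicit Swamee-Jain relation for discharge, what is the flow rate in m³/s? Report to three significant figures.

Q ≈ 0.481 m³/s

Swamee-Jain (Type II): Q = -0.965·√(gD⁵h_f/L)·ln[ε/(3.7D) + √(3.17ν²L/(gD³h_f))]
√(gD⁵h_f/L) = √(9.81·0.508⁵·1.27/195) = 0.04649
ε/(3.7D) = 3.09×10^-6; √(3.17ν²L/(gD³h_f)) = 1.91×10^-5
Q = -0.965·0.04649·ln(2.223×10^-5) = 0.4807 m³/s
Check: V = 2.37 m/s, Re = 1.22×10^6, f = 0.01154, h_f = 1.27 m ≈ 1.27 m ✓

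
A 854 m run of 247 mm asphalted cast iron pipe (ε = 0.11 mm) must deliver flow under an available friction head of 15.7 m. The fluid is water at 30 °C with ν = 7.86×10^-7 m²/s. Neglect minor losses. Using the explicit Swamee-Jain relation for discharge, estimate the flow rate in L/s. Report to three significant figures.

Q ≈ 110 L/s

Swamee-Jain (Type II): Q = -0.965·√(gD⁵h_f/L)·ln[ε/(3.7D) + √(3.17ν²L/(gD³h_f))]
√(gD⁵h_f/L) = √(9.81·0.247⁵·15.7/854) = 0.01288
ε/(3.7D) = 1.20×10^-4; √(3.17ν²L/(gD³h_f)) = 2.68×10^-5
Q = -0.965·0.01288·ln(1.472×10^-4) = 0.1096 m³/s
Check: V = 2.29 m/s, Re = 7.19×10^5, f = 0.01713, h_f = 15.8 m ≈ 15.7 m ✓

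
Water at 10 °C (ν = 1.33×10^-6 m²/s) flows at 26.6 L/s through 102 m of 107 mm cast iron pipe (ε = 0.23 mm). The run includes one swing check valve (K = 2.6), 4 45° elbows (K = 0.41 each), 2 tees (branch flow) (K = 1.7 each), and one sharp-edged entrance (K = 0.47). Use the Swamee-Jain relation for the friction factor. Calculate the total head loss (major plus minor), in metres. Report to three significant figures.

H_L ≈ 14.1 m

V = 4Q/(πD²) = 2.958 m/s; V²/2g = 0.4460 m
Re = 2.38×10^5, ε/D = 0.00215 → f = 0.02476 (Swamee-Jain)
Major: h_f = f(L/D)·V²/2g = 0.02476·953.3·0.4460 = 10.53 m
Minor: ΣK = 8.11; h_m = ΣK·V²/2g = 3.617 m
Total H_L = 10.53 + 3.617 = 14.14 m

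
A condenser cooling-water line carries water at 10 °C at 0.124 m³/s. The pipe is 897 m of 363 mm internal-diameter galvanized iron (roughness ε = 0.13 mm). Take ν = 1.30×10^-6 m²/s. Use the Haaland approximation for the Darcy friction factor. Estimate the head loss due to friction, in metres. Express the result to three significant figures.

V = 4Q/(πD²) = 4·0.124/(π·0.363²) = 1.198 m/s
Re = VD/ν = 1.198·0.363/1.30×10^-6 = 3.35×10^5 → turbulent
ε/D = 0.13/363 = 3.58×10^-4
Haaland: f = 0.01705
h_f = f(L/D)V²/(2g) = 0.01705·(897/0.363)·1.198²/(2·9.81) = 3.083 m

h_f ≈ 3.08 m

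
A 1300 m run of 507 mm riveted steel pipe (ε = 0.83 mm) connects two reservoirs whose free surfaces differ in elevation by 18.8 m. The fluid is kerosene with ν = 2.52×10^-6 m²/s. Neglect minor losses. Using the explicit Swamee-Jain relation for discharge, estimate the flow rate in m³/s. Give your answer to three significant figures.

Swamee-Jain (Type II): Q = -0.965·√(gD⁵h_f/L)·ln[ε/(3.7D) + √(3.17ν²L/(gD³h_f))]
√(gD⁵h_f/L) = √(9.81·0.507⁵·18.8/1300) = 0.06894
ε/(3.7D) = 4.42×10^-4; √(3.17ν²L/(gD³h_f)) = 3.30×10^-5
Q = -0.965·0.06894·ln(4.755×10^-4) = 0.5090 m³/s
Check: V = 2.52 m/s, Re = 5.07×10^5, f = 0.02275, h_f = 18.9 m ≈ 18.8 m ✓

Q ≈ 0.509 m³/s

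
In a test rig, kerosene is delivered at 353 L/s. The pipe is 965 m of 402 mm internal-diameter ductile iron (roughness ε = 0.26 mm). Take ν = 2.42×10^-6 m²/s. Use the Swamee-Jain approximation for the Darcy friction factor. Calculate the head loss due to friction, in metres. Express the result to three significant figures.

V = 4Q/(πD²) = 4·0.353/(π·0.402²) = 2.781 m/s
Re = VD/ν = 2.781·0.402/2.42×10^-6 = 4.62×10^5 → turbulent
ε/D = 0.26/402 = 6.47×10^-4
Swamee-Jain: f = 0.01870
h_f = f(L/D)V²/(2g) = 0.01870·(965/0.402)·2.781²/(2·9.81) = 17.70 m

h_f ≈ 17.7 m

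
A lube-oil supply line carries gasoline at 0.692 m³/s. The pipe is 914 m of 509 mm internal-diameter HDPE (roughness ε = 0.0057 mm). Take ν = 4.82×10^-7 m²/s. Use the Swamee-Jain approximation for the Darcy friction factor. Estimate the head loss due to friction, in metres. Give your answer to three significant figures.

h_f ≈ 10.6 m

V = 4Q/(πD²) = 4·0.692/(π·0.509²) = 3.401 m/s
Re = VD/ν = 3.401·0.509/4.82×10^-7 = 3.59×10^6 → turbulent
ε/D = 0.0057/509 = 1.12×10^-5
Swamee-Jain: f = 0.01004
h_f = f(L/D)V²/(2g) = 0.01004·(914/0.509)·3.401²/(2·9.81) = 10.63 m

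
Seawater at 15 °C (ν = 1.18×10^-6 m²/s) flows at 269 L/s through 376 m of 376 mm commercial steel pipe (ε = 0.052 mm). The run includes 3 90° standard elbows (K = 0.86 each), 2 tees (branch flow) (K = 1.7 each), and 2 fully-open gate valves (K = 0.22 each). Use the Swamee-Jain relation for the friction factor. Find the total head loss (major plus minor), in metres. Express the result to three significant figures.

H_L ≈ 6.20 m

V = 4Q/(πD²) = 2.423 m/s; V²/2g = 0.2991 m
Re = 7.72×10^5, ε/D = 1.38×10^-4 → f = 0.01432 (Swamee-Jain)
Major: h_f = f(L/D)·V²/2g = 0.01432·1000·0.2991 = 4.282 m
Minor: ΣK = 6.42; h_m = ΣK·V²/2g = 1.920 m
Total H_L = 4.282 + 1.920 = 6.203 m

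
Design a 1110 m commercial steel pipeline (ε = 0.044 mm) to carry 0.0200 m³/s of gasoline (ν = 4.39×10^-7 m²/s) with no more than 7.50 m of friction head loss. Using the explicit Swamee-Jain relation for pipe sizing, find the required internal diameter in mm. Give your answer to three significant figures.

D ≈ 154 mm

Swamee-Jain (Type III): D = 0.66·[ε^1.25·(LQ²/(gh_f))^4.75 + ν·Q^9.4·(L/(gh_f))^5.2]^0.04
LQ²/(gh_f) = 0.006035; L/(gh_f) = 15.09
Term 1 = ε^1.25·(…)^4.75 = 1.03×10^-16; Term 2 = ν·Q^9.4·(…)^5.2 = 6.32×10^-17
D = 0.66·(1.03×10^-16 + 6.32×10^-17)^0.04 = 0.1543 m = 154 mm
Check: V = 1.07 m/s, Re = 3.76×10^5, f = 0.01662, h_f = 6.97 m ≈ 7.50 m ✓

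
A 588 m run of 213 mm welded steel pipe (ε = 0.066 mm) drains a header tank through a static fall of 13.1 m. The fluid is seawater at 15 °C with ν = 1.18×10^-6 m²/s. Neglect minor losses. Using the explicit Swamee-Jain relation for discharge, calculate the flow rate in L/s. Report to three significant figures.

Swamee-Jain (Type II): Q = -0.965·√(gD⁵h_f/L)·ln[ε/(3.7D) + √(3.17ν²L/(gD³h_f))]
√(gD⁵h_f/L) = √(9.81·0.213⁵·13.1/588) = 0.009789
ε/(3.7D) = 8.37×10^-5; √(3.17ν²L/(gD³h_f)) = 4.57×10^-5
Q = -0.965·0.009789·ln(1.295×10^-4) = 0.08456 m³/s
Check: V = 2.37 m/s, Re = 4.28×10^5, f = 0.01663, h_f = 13.2 m ≈ 13.1 m ✓

Q ≈ 84.6 L/s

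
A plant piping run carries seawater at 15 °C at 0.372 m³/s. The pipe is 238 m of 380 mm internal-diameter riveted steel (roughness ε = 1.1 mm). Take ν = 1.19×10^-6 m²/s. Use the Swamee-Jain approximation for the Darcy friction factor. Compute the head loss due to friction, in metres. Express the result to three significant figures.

h_f ≈ 8.97 m

V = 4Q/(πD²) = 4·0.372/(π·0.380²) = 3.280 m/s
Re = VD/ν = 3.280·0.380/1.19×10^-6 = 1.05×10^6 → turbulent
ε/D = 1.1/380 = 0.00289
Swamee-Jain: f = 0.02611
h_f = f(L/D)V²/(2g) = 0.02611·(238/0.380)·3.280²/(2·9.81) = 8.966 m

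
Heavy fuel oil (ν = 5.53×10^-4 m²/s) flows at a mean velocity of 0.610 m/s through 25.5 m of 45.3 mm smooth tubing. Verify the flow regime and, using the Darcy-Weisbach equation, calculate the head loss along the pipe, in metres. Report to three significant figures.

Re = VD/ν = 0.610·0.04530/5.53×10^-4 = 50.0 → laminar (Re < 2300)
f = 64/Re = 1.281
h_f = f(L/D)V²/(2g) = 1.281·(25.5/0.04530)·0.610²/(2·9.81) = 13.67 m

h_f ≈ 13.7 m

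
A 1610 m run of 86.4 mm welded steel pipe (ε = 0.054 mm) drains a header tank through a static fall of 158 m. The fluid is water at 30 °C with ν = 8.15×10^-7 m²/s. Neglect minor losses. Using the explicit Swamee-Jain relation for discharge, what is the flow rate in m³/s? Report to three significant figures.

Swamee-Jain (Type II): Q = -0.965·√(gD⁵h_f/L)·ln[ε/(3.7D) + √(3.17ν²L/(gD³h_f))]
√(gD⁵h_f/L) = √(9.81·0.0864⁵·158/1610) = 0.002153
ε/(3.7D) = 1.69×10^-4; √(3.17ν²L/(gD³h_f)) = 5.82×10^-5
Q = -0.965·0.002153·ln(2.272×10^-4) = 0.01743 m³/s
Check: V = 2.97 m/s, Re = 3.15×10^5, f = 0.01896, h_f = 159 m ≈ 158 m ✓

Q ≈ 0.0174 m³/s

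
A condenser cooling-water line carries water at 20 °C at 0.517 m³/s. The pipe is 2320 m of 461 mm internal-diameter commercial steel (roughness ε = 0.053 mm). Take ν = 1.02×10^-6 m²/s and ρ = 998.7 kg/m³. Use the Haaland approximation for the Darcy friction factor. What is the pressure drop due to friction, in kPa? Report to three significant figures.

Δp ≈ 319 kPa

V = 4Q/(πD²) = 4·0.517/(π·0.461²) = 3.097 m/s
Re = VD/ν = 3.097·0.461/1.02×10^-6 = 1.40×10^6 → turbulent
ε/D = 0.053/461 = 1.15×10^-4
Haaland: f = 0.01324
h_f = f(L/D)V²/(2g) = 0.01324·(2320/0.461)·3.097²/(2·9.81) = 32.58 m
Δp = ρg·h_f = 998.7·9.81·32.58 = 319.2 kPa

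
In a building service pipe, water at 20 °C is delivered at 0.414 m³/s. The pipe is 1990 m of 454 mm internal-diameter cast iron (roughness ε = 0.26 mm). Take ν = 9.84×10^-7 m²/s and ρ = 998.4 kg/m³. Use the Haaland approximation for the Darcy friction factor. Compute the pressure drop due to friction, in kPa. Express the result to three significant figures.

Δp ≈ 252 kPa

V = 4Q/(πD²) = 4·0.414/(π·0.454²) = 2.557 m/s
Re = VD/ν = 2.557·0.454/9.84×10^-7 = 1.18×10^6 → turbulent
ε/D = 0.26/454 = 5.73×10^-4
Haaland: f = 0.01759
h_f = f(L/D)V²/(2g) = 0.01759·(1990/0.454)·2.557²/(2·9.81) = 25.71 m
Δp = ρg·h_f = 998.4·9.81·25.71 = 251.8 kPa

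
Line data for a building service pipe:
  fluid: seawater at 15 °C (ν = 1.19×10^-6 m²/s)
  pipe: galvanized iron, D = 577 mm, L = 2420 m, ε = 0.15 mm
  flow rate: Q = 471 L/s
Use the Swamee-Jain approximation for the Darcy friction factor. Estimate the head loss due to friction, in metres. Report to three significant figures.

h_f ≈ 10.7 m

V = 4Q/(πD²) = 4·0.471/(π·0.577²) = 1.801 m/s
Re = VD/ν = 1.801·0.577/1.19×10^-6 = 8.73×10^5 → turbulent
ε/D = 0.15/577 = 2.60×10^-4
Swamee-Jain: f = 0.01549
h_f = f(L/D)V²/(2g) = 0.01549·(2420/0.577)·1.801²/(2·9.81) = 10.74 m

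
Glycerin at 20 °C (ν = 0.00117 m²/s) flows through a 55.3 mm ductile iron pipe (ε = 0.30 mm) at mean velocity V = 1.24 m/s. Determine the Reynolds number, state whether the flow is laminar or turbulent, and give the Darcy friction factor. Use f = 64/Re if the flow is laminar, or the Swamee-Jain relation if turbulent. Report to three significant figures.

Re = VD/ν = 1.240·0.0553/0.00117 = 58.6
Re < 2300 → laminar → f = 64/Re = 1.092

Re ≈ 58.6; laminar; f = 64/Re ≈ 1.09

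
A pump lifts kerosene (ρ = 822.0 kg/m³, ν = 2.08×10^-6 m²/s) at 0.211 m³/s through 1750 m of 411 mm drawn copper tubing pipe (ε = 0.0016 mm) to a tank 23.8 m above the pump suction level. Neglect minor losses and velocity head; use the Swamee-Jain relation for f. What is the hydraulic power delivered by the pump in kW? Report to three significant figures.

V = 4Q/(πD²) = 1.590 m/s; Re = 3.14×10^5; ε/D = 3.89×10^-6; f = 0.01430
h_f = f(L/D)V²/2g = 7.848 m
Total head H = z + h_f = 23.8 + 7.848 = 31.65 m
P_hyd = ρgQH = 822.0·9.81·0.211·31.65 = 53.85 kW

P_hyd ≈ 53.8 kW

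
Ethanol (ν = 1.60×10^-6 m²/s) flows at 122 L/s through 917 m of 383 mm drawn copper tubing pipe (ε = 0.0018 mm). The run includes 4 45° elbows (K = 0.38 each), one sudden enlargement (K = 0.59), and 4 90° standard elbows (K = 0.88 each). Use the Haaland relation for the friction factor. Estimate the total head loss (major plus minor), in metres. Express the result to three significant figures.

V = 4Q/(πD²) = 1.059 m/s; V²/2g = 0.05715 m
Re = 2.53×10^5, ε/D = 4.70×10^-6 → f = 0.01484 (Haaland)
Major: h_f = f(L/D)·V²/2g = 0.01484·2394·0.05715 = 2.031 m
Minor: ΣK = 5.63; h_m = ΣK·V²/2g = 0.3218 m
Total H_L = 2.031 + 0.3218 = 2.352 m

H_L ≈ 2.35 m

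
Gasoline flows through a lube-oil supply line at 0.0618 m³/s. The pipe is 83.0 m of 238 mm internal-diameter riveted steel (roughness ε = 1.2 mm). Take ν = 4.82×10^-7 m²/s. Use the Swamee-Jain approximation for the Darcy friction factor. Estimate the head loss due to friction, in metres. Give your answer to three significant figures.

V = 4Q/(πD²) = 4·0.0618/(π·0.238²) = 1.389 m/s
Re = VD/ν = 1.389·0.238/4.82×10^-7 = 6.86×10^5 → turbulent
ε/D = 1.2/238 = 0.00504
Swamee-Jain: f = 0.03066
h_f = f(L/D)V²/(2g) = 0.03066·(83.0/0.238)·1.389²/(2·9.81) = 1.052 m

h_f ≈ 1.05 m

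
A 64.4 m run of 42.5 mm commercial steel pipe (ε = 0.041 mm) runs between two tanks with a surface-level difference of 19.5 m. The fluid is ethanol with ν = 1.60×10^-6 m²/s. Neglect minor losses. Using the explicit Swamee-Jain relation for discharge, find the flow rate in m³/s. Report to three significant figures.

Swamee-Jain (Type II): Q = -0.965·√(gD⁵h_f/L)·ln[ε/(3.7D) + √(3.17ν²L/(gD³h_f))]
√(gD⁵h_f/L) = √(9.81·0.0425⁵·19.5/64.4) = 6.418×10^-4
ε/(3.7D) = 2.61×10^-4; √(3.17ν²L/(gD³h_f)) = 1.89×10^-4
Q = -0.965·6.418×10^-4·ln(4.494×10^-4) = 0.004773 m³/s
Check: V = 3.36 m/s, Re = 8.94×10^4, f = 0.02247, h_f = 19.6 m ≈ 19.5 m ✓

Q ≈ 0.00477 m³/s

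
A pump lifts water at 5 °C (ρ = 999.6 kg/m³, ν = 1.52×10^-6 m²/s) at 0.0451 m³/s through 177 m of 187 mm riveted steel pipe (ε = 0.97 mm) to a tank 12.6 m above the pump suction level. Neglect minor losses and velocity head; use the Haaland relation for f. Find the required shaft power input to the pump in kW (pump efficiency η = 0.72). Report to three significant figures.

P_shaft ≈ 10.2 kW

V = 4Q/(πD²) = 1.642 m/s; Re = 2.02×10^5; ε/D = 0.00519; f = 0.03119
h_f = f(L/D)V²/2g = 4.057 m
Total head H = z + h_f = 12.6 + 4.057 = 16.66 m
P_hyd = ρgQH = 999.6·9.81·0.0451·16.66 = 7.367 kW
P_shaft = P_hyd/η = 7.367/0.72 = 10.23 kW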